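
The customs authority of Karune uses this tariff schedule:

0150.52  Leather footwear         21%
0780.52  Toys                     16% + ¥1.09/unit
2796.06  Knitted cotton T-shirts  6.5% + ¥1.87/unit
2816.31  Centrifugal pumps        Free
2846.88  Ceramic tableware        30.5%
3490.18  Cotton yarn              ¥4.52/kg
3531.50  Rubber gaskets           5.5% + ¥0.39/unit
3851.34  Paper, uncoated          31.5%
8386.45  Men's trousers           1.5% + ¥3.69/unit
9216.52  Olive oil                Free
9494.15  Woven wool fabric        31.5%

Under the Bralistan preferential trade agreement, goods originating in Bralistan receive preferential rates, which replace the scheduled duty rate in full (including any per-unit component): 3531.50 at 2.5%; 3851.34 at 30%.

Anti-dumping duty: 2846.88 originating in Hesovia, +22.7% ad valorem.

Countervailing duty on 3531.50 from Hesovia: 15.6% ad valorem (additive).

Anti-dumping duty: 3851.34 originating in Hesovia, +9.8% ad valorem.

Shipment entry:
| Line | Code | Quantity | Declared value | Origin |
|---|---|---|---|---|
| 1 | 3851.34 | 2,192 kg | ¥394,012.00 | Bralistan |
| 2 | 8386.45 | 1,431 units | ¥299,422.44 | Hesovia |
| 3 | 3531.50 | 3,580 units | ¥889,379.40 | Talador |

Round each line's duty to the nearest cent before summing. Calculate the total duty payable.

¥178,287.40

Line 1 (3851.34, Bralistan, 2,192 kg, ¥394,012.00):
Base rate for 3851.34 is 31.5%.
Origin Bralistan qualifies under the Karune–Bralistan agreement and 3851.34 is covered: preferential rate 30% applies instead.
The additional-duty order on 3851.34 targets Hesovia, not Bralistan; it does not apply.
Duty = ¥394,012.00 × 30% = ¥118,203.60.
Line 2 (8386.45, Hesovia, 1,431 units, ¥299,422.44):
Base rate for 8386.45 is 1.5% + ¥3.69/unit.
Duty = ¥299,422.44 × 1.5% + 1,431 × ¥3.69 = ¥9,771.73.
Line 3 (3531.50, Talador, 3,580 units, ¥889,379.40):
Base rate for 3531.50 is 5.5% + ¥0.39/unit.
3531.50 has an FTA preferential rate, but origin Talador is not Bralistan; base rate stands.
The additional-duty order on 3531.50 targets Hesovia, not Talador; it does not apply.
Duty = ¥889,379.40 × 5.5% + 3,580 × ¥0.39 = ¥50,312.07.
Total = ¥118,203.60 + ¥9,771.73 + ¥50,312.07 = ¥178,287.40.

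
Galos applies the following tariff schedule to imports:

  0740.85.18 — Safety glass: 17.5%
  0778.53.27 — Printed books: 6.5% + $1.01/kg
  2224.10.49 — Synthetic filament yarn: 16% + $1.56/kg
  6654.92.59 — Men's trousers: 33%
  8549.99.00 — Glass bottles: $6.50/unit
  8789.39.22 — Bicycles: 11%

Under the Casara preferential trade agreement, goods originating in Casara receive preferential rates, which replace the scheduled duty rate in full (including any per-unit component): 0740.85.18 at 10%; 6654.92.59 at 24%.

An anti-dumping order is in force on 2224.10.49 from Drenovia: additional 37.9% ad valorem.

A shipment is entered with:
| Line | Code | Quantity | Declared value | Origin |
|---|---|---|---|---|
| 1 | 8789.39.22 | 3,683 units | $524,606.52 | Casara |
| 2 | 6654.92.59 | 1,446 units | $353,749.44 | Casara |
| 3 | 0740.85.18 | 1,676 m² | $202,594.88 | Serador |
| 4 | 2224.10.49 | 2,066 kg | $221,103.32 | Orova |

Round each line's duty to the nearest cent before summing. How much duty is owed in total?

$216,660.18

Line 1 (8789.39.22, Casara, 3,683 units, $524,606.52):
Base rate for 8789.39.22 is 11%.
Origin Casara is the FTA partner but 8789.39.22 is not on the preference list; base rate stands.
Duty = $524,606.52 × 11% = $57,706.72.
Line 2 (6654.92.59, Casara, 1,446 units, $353,749.44):
Base rate for 6654.92.59 is 33%.
Origin Casara qualifies under the Galos–Casara agreement and 6654.92.59 is covered: preferential rate 24% applies instead.
Duty = $353,749.44 × 24% = $84,899.87.
Line 3 (0740.85.18, Serador, 1,676 m², $202,594.88):
Base rate for 0740.85.18 is 17.5%.
0740.85.18 has an FTA preferential rate, but origin Serador is not Casara; base rate stands.
Duty = $202,594.88 × 17.5% = $35,454.10.
Line 4 (2224.10.49, Orova, 2,066 kg, $221,103.32):
Base rate for 2224.10.49 is 16% + $1.56/kg.
The additional-duty order on 2224.10.49 targets Drenovia, not Orova; it does not apply.
Duty = $221,103.32 × 16% + 2,066 × $1.56 = $38,599.49.
Total = $57,706.72 + $84,899.87 + $35,454.10 + $38,599.49 = $216,660.18.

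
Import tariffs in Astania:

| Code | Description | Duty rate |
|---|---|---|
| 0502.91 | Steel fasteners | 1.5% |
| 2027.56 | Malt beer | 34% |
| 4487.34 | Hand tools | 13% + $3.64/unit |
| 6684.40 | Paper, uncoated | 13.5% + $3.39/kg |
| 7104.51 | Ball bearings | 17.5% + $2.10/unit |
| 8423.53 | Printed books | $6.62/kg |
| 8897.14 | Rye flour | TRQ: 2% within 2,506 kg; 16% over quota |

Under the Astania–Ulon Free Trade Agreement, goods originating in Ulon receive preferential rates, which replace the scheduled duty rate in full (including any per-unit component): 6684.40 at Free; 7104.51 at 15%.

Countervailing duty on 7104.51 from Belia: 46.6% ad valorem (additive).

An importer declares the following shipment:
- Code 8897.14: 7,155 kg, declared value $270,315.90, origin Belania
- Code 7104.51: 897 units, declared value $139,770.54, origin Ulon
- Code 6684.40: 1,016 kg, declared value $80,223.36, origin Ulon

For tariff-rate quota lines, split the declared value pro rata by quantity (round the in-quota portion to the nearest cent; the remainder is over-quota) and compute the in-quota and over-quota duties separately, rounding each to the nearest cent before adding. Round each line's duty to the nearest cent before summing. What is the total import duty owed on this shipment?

$50,961.39

Line 1 (8897.14, Belania, 7,155 kg, $270,315.90):
Code 8897.14 is under a tariff-rate quota (threshold 2,506 kg). In-quota: 2,506 kg at 2%; over-quota: 4,649 kg at 16%.
Pro-rata value split: in-quota = $270,315.90 × 2,506/7,155 = $94,676.68; over-quota = $270,315.90 − $94,676.68 = $175,639.22.
In-quota duty = $94,676.68 × 2% = $1,893.53. Over-quota duty = $175,639.22 × 16% = $28,102.28.
Line duty = $1,893.53 + $28,102.28 = $29,995.81.
Line 2 (7104.51, Ulon, 897 units, $139,770.54):
Base rate for 7104.51 is 17.5% + $2.10/unit.
Origin Ulon qualifies under the Astania–Ulon agreement and 7104.51 is covered: preferential rate 15% applies instead.
The additional-duty order on 7104.51 targets Belia, not Ulon; it does not apply.
Duty = $139,770.54 × 15% = $20,965.58.
Line 3 (6684.40, Ulon, 1,016 kg, $80,223.36):
Base rate for 6684.40 is 13.5% + $3.39/kg.
Origin Ulon qualifies under the Astania–Ulon agreement and 6684.40 is covered: preferential rate Free applies instead.
Duty = $80,223.36 × 0% = $0.00.
Total = $29,995.81 + $20,965.58 + $0.00 = $50,961.39.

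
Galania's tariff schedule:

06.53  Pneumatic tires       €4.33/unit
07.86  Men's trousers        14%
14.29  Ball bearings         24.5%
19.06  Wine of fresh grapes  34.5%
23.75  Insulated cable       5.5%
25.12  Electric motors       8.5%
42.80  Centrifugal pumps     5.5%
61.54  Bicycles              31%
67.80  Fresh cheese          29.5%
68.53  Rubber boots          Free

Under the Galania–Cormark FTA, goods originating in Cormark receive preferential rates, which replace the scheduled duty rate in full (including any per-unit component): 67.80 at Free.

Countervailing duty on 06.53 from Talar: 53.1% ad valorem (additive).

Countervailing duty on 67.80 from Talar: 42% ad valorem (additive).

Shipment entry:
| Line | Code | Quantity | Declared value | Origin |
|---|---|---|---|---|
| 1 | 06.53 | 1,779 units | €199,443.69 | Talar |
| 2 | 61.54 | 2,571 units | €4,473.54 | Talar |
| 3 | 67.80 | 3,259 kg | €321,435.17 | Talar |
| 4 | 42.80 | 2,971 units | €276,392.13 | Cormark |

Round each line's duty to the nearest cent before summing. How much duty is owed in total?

€360,022.19

Line 1 (06.53, Talar, 1,779 units, €199,443.69):
Base rate for 06.53 is €4.33/unit.
Additional duty on 06.53 from Talar: +53.1% ad valorem. Applied ad valorem rate = 53.1%.
Duty = €199,443.69 × 53.1% + 1,779 × €4.33 = €113,607.67.
Line 2 (61.54, Talar, 2,571 units, €4,473.54):
Base rate for 61.54 is 31%.
Duty = €4,473.54 × 31% = €1,386.80.
Line 3 (67.80, Talar, 3,259 kg, €321,435.17):
Base rate for 67.80 is 29.5%.
67.80 has an FTA preferential rate, but origin Talar is not Cormark; base rate stands.
Additional duty on 67.80 from Talar: +42%. Applied ad valorem rate: 29.5% + 42% = 71.5%.
Duty = €321,435.17 × 71.5% = €229,826.15.
Line 4 (42.80, Cormark, 2,971 units, €276,392.13):
Base rate for 42.80 is 5.5%.
Origin Cormark is the FTA partner but 42.80 is not on the preference list; base rate stands.
Duty = €276,392.13 × 5.5% = €15,201.57.
Total = €113,607.67 + €1,386.80 + €229,826.15 + €15,201.57 = €360,022.19.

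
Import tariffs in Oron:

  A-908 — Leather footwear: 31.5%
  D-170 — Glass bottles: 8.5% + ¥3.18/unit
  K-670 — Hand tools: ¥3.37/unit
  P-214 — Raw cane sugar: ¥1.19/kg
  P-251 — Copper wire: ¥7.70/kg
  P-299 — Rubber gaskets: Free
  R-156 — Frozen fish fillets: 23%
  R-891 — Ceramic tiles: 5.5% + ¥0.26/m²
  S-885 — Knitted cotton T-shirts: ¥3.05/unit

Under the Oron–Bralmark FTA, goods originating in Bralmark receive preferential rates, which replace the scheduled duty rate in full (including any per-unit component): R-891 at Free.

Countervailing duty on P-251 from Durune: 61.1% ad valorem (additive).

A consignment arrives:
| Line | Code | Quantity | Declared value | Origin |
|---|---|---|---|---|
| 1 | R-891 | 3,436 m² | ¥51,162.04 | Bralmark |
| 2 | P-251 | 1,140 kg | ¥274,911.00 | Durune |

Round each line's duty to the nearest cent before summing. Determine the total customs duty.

¥176,748.62

Line 1 (R-891, Bralmark, 3,436 m², ¥51,162.04):
Base rate for R-891 is 5.5% + ¥0.26/m².
Origin Bralmark qualifies under the Oron–Bralmark agreement and R-891 is covered: preferential rate Free applies instead.
Duty = ¥51,162.04 × 0% = ¥0.00.
Line 2 (P-251, Durune, 1,140 kg, ¥274,911.00):
Base rate for P-251 is ¥7.70/kg.
Additional duty on P-251 from Durune: +61.1% ad valorem. Applied ad valorem rate = 61.1%.
Duty = ¥274,911.00 × 61.1% + 1,140 × ¥7.70 = ¥176,748.62.
Total = ¥0.00 + ¥176,748.62 = ¥176,748.62.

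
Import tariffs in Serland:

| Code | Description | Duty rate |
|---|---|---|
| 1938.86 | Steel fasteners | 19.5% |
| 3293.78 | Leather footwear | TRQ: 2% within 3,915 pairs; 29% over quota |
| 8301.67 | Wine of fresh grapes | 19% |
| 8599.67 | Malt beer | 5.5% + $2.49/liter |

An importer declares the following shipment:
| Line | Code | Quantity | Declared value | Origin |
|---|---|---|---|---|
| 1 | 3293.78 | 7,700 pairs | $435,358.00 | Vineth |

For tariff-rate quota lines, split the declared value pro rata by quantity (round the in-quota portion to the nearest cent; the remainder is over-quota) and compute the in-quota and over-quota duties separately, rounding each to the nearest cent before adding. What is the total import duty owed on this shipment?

Line 1 (3293.78, Vineth, 7,700 pairs, $435,358.00):
Code 3293.78 is under a tariff-rate quota (threshold 3,915 pairs). In-quota: 3,915 pairs at 2%; over-quota: 3,785 pairs at 29%.
Pro-rata value split: in-quota = $435,358.00 × 3,915/7,700 = $221,354.10; over-quota = $435,358.00 − $221,354.10 = $214,003.90.
In-quota duty = $221,354.10 × 2% = $4,427.08. Over-quota duty = $214,003.90 × 29% = $62,061.13.
Line duty = $4,427.08 + $62,061.13 = $66,488.21.

$66,488.21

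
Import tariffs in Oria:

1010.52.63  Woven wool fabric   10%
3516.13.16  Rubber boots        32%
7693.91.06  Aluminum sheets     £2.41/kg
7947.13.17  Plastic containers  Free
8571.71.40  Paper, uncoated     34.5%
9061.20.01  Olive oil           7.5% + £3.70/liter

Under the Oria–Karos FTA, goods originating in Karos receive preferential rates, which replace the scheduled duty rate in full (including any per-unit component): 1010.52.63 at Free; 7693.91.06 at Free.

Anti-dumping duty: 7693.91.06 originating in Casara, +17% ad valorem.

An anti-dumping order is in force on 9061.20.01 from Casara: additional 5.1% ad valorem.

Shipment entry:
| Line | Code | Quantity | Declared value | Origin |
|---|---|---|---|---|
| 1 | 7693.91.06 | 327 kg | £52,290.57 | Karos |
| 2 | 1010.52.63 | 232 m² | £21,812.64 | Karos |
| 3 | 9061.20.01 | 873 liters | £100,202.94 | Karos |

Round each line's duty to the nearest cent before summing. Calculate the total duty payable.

Line 1 (7693.91.06, Karos, 327 kg, £52,290.57):
Base rate for 7693.91.06 is £2.41/kg.
Origin Karos qualifies under the Oria–Karos agreement and 7693.91.06 is covered: preferential rate Free applies instead.
The additional-duty order on 7693.91.06 targets Casara, not Karos; it does not apply.
Duty = £52,290.57 × 0% = £0.00.
Line 2 (1010.52.63, Karos, 232 m², £21,812.64):
Base rate for 1010.52.63 is 10%.
Origin Karos qualifies under the Oria–Karos agreement and 1010.52.63 is covered: preferential rate Free applies instead.
Duty = £21,812.64 × 0% = £0.00.
Line 3 (9061.20.01, Karos, 873 liters, £100,202.94):
Base rate for 9061.20.01 is 7.5% + £3.70/liter.
Origin Karos is the FTA partner but 9061.20.01 is not on the preference list; base rate stands.
The additional-duty order on 9061.20.01 targets Casara, not Karos; it does not apply.
Duty = £100,202.94 × 7.5% + 873 × £3.70 = £10,745.32.
Total = £0.00 + £0.00 + £10,745.32 = £10,745.32.

£10,745.32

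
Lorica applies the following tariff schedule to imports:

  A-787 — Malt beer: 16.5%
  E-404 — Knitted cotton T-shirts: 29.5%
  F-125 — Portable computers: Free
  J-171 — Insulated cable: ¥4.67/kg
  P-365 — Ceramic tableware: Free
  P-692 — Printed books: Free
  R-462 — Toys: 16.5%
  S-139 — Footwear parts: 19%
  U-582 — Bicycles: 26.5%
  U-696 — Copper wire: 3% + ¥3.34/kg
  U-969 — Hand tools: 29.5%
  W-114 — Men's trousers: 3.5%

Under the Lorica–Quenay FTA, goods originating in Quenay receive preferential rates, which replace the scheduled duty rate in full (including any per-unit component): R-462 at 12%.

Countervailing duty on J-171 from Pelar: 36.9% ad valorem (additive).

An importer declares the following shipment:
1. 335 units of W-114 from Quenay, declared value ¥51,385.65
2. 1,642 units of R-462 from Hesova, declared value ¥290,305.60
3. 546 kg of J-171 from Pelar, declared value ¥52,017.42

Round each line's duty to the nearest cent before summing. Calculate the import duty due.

¥71,443.17

Line 1 (W-114, Quenay, 335 units, ¥51,385.65):
Base rate for W-114 is 3.5%.
Origin Quenay is the FTA partner but W-114 is not on the preference list; base rate stands.
Duty = ¥51,385.65 × 3.5% = ¥1,798.50.
Line 2 (R-462, Hesova, 1,642 units, ¥290,305.60):
Base rate for R-462 is 16.5%.
R-462 has an FTA preferential rate, but origin Hesova is not Quenay; base rate stands.
Duty = ¥290,305.60 × 16.5% = ¥47,900.42.
Line 3 (J-171, Pelar, 546 kg, ¥52,017.42):
Base rate for J-171 is ¥4.67/kg.
Additional duty on J-171 from Pelar: +36.9% ad valorem. Applied ad valorem rate = 36.9%.
Duty = ¥52,017.42 × 36.9% + 546 × ¥4.67 = ¥21,744.25.
Total = ¥1,798.50 + ¥47,900.42 + ¥21,744.25 = ¥71,443.17.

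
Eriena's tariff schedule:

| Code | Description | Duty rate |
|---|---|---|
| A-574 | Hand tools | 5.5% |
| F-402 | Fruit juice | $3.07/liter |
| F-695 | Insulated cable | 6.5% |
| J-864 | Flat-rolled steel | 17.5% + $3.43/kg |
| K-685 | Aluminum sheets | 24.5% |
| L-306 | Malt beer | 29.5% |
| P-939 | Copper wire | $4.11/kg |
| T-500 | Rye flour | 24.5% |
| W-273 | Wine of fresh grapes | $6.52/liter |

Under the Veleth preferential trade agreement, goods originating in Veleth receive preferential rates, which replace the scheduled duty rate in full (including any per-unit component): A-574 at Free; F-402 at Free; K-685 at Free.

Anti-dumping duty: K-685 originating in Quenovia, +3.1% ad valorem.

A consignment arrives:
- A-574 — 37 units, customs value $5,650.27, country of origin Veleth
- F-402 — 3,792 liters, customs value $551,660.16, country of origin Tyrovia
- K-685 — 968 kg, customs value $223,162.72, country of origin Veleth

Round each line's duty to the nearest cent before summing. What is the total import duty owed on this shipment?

Line 1 (A-574, Veleth, 37 units, $5,650.27):
Base rate for A-574 is 5.5%.
Origin Veleth qualifies under the Eriena–Veleth agreement and A-574 is covered: preferential rate Free applies instead.
Duty = $5,650.27 × 0% = $0.00.
Line 2 (F-402, Tyrovia, 3,792 liters, $551,660.16):
Base rate for F-402 is $3.07/liter.
F-402 has an FTA preferential rate, but origin Tyrovia is not Veleth; base rate stands.
Duty = 3,792 × $3.07 = $11,641.44.
Line 3 (K-685, Veleth, 968 kg, $223,162.72):
Base rate for K-685 is 24.5%.
Origin Veleth qualifies under the Eriena–Veleth agreement and K-685 is covered: preferential rate Free applies instead.
The additional-duty order on K-685 targets Quenovia, not Veleth; it does not apply.
Duty = $223,162.72 × 0% = $0.00.
Total = $0.00 + $11,641.44 + $0.00 = $11,641.44.

$11,641.44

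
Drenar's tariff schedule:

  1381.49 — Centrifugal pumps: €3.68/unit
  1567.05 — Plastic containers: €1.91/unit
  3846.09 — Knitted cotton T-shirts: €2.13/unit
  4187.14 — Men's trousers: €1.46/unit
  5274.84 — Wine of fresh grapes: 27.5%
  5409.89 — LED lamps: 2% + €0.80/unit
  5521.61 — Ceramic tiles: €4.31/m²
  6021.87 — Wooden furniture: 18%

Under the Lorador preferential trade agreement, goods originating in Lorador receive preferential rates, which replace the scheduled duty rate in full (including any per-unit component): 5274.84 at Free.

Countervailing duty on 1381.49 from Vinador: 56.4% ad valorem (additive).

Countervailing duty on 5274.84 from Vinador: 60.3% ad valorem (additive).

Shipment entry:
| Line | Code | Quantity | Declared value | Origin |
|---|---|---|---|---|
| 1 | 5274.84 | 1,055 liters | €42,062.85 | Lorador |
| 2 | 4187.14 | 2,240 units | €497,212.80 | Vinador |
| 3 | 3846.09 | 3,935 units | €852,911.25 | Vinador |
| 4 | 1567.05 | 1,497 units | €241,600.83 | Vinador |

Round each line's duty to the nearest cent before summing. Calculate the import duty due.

Line 1 (5274.84, Lorador, 1,055 liters, €42,062.85):
Base rate for 5274.84 is 27.5%.
Origin Lorador qualifies under the Drenar–Lorador agreement and 5274.84 is covered: preferential rate Free applies instead.
The additional-duty order on 5274.84 targets Vinador, not Lorador; it does not apply.
Duty = €42,062.85 × 0% = €0.00.
Line 2 (4187.14, Vinador, 2,240 units, €497,212.80):
Base rate for 4187.14 is €1.46/unit.
Duty = 2,240 × €1.46 = €3,270.40.
Line 3 (3846.09, Vinador, 3,935 units, €852,911.25):
Base rate for 3846.09 is €2.13/unit.
Duty = 3,935 × €2.13 = €8,381.55.
Line 4 (1567.05, Vinador, 1,497 units, €241,600.83):
Base rate for 1567.05 is €1.91/unit.
Duty = 1,497 × €1.91 = €2,859.27.
Total = €0.00 + €3,270.40 + €8,381.55 + €2,859.27 = €14,511.22.

€14,511.22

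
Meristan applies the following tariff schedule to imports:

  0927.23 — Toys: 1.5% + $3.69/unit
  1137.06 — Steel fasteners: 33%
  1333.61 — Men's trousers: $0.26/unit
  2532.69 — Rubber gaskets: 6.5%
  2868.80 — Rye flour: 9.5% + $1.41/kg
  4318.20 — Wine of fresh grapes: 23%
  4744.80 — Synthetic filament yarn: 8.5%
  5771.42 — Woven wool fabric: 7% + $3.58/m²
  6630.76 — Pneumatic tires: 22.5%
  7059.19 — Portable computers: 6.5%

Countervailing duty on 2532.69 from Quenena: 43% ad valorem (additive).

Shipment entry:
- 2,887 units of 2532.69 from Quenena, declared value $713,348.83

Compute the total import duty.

$353,107.67

Line 1 (2532.69, Quenena, 2,887 units, $713,348.83):
Base rate for 2532.69 is 6.5%.
Additional duty on 2532.69 from Quenena: +43%. Applied ad valorem rate: 6.5% + 43% = 49.5%.
Duty = $713,348.83 × 49.5% = $353,107.67.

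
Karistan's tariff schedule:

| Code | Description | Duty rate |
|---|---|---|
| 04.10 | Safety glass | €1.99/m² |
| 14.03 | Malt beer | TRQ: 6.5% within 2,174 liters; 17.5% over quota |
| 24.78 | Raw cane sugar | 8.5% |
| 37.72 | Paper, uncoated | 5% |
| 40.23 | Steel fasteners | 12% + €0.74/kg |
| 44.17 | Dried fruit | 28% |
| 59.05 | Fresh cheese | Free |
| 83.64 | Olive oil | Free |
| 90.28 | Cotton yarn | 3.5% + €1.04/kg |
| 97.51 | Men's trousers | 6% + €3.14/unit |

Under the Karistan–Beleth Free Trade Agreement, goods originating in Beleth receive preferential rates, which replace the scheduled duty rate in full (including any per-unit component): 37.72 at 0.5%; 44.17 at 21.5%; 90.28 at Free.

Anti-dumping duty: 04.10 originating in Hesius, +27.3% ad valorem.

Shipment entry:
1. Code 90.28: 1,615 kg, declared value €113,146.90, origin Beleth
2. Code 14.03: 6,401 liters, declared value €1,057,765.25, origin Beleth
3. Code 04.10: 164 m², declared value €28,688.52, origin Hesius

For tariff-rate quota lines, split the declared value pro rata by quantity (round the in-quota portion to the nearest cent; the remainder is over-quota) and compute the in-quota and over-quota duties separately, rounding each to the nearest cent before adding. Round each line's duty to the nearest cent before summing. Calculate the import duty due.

€153,749.37

Line 1 (90.28, Beleth, 1,615 kg, €113,146.90):
Base rate for 90.28 is 3.5% + €1.04/kg.
Origin Beleth qualifies under the Karistan–Beleth agreement and 90.28 is covered: preferential rate Free applies instead.
Duty = €113,146.90 × 0% = €0.00.
Line 2 (14.03, Beleth, 6,401 liters, €1,057,765.25):
Code 14.03 is under a tariff-rate quota (threshold 2,174 liters). In-quota: 2,174 liters at 6.5%; over-quota: 4,227 liters at 17.5%.
Pro-rata value split: in-quota = €1,057,765.25 × 2,174/6,401 = €359,253.50; over-quota = €1,057,765.25 − €359,253.50 = €698,511.75.
In-quota duty = €359,253.50 × 6.5% = €23,351.48. Over-quota duty = €698,511.75 × 17.5% = €122,239.56.
Line duty = €23,351.48 + €122,239.56 = €145,591.04.
Line 3 (04.10, Hesius, 164 m², €28,688.52):
Base rate for 04.10 is €1.99/m².
Additional duty on 04.10 from Hesius: +27.3% ad valorem. Applied ad valorem rate = 27.3%.
Duty = €28,688.52 × 27.3% + 164 × €1.99 = €8,158.33.
Total = €0.00 + €145,591.04 + €8,158.33 = €153,749.37.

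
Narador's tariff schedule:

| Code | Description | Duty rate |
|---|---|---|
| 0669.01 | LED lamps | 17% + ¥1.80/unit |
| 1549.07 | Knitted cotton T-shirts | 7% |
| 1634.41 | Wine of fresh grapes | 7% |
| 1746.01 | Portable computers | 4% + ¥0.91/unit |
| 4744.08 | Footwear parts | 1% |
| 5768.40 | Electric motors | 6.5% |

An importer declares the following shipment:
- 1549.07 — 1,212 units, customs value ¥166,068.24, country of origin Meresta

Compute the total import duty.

¥11,624.78

Line 1 (1549.07, Meresta, 1,212 units, ¥166,068.24):
Base rate for 1549.07 is 7%.
Duty = ¥166,068.24 × 7% = ¥11,624.78.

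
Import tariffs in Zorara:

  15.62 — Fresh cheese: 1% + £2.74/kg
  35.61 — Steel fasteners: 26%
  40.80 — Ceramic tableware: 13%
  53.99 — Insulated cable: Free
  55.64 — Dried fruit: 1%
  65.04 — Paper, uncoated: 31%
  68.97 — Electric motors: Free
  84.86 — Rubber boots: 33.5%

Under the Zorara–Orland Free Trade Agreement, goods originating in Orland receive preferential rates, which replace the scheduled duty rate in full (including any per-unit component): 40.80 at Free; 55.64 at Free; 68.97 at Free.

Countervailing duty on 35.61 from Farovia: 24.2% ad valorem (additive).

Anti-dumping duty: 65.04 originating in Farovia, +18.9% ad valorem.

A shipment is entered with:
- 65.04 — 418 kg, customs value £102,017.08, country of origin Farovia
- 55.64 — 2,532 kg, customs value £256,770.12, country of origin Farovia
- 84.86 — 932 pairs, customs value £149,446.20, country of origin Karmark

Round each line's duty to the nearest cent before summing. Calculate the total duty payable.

£103,538.70

Line 1 (65.04, Farovia, 418 kg, £102,017.08):
Base rate for 65.04 is 31%.
Additional duty on 65.04 from Farovia: +18.9%. Applied ad valorem rate: 31% + 18.9% = 49.9%.
Duty = £102,017.08 × 49.9% = £50,906.52.
Line 2 (55.64, Farovia, 2,532 kg, £256,770.12):
Base rate for 55.64 is 1%.
55.64 has an FTA preferential rate, but origin Farovia is not Orland; base rate stands.
Duty = £256,770.12 × 1% = £2,567.70.
Line 3 (84.86, Karmark, 932 pairs, £149,446.20):
Base rate for 84.86 is 33.5%.
Duty = £149,446.20 × 33.5% = £50,064.48.
Total = £50,906.52 + £2,567.70 + £50,064.48 = £103,538.70.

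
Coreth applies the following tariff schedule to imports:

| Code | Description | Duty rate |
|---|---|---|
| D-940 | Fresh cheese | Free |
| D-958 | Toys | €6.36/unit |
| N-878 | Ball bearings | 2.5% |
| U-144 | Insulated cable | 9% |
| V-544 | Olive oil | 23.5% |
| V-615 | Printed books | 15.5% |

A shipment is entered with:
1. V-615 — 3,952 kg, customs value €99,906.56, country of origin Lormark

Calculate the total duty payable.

Line 1 (V-615, Lormark, 3,952 kg, €99,906.56):
Base rate for V-615 is 15.5%.
Duty = €99,906.56 × 15.5% = €15,485.52.

€15,485.52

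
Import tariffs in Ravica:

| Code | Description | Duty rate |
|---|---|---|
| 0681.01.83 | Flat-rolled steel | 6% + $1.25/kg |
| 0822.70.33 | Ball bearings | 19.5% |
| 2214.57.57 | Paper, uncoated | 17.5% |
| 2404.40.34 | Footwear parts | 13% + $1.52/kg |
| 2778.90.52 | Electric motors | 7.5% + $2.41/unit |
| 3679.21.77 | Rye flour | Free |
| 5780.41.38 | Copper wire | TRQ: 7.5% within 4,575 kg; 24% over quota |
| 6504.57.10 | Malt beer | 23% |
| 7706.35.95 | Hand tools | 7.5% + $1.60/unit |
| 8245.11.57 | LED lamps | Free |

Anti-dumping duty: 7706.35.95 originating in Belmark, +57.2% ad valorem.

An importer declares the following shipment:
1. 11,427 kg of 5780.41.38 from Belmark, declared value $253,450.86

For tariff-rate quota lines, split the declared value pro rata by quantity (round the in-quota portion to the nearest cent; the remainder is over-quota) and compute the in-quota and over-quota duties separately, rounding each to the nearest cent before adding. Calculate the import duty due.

$44,085.08

Line 1 (5780.41.38, Belmark, 11,427 kg, $253,450.86):
Code 5780.41.38 is under a tariff-rate quota (threshold 4,575 kg). In-quota: 4,575 kg at 7.5%; over-quota: 6,852 kg at 24%.
Pro-rata value split: in-quota = $253,450.86 × 4,575/11,427 = $101,473.50; over-quota = $253,450.86 − $101,473.50 = $151,977.36.
In-quota duty = $101,473.50 × 7.5% = $7,610.51. Over-quota duty = $151,977.36 × 24% = $36,474.57.
Line duty = $7,610.51 + $36,474.57 = $44,085.08.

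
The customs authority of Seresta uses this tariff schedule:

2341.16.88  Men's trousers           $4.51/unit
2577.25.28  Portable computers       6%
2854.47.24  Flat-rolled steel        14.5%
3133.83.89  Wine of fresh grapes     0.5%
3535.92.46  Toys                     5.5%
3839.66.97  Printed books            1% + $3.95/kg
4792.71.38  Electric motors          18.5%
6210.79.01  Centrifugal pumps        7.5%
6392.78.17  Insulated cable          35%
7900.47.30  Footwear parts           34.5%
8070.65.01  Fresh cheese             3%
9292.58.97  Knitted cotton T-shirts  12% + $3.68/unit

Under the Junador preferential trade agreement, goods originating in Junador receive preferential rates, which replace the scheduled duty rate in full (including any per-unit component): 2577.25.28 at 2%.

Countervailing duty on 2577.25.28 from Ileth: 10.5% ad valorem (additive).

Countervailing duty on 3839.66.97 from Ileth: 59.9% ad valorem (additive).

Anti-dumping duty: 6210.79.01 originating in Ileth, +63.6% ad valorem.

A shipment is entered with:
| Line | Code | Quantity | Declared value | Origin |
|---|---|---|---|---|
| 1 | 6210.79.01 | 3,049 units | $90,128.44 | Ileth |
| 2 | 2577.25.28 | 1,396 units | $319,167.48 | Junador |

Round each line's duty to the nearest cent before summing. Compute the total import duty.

$70,464.67

Line 1 (6210.79.01, Ileth, 3,049 units, $90,128.44):
Base rate for 6210.79.01 is 7.5%.
Additional duty on 6210.79.01 from Ileth: +63.6%. Applied ad valorem rate: 7.5% + 63.6% = 71.1%.
Duty = $90,128.44 × 71.1% = $64,081.32.
Line 2 (2577.25.28, Junador, 1,396 units, $319,167.48):
Base rate for 2577.25.28 is 6%.
Origin Junador qualifies under the Seresta–Junador agreement and 2577.25.28 is covered: preferential rate 2% applies instead.
The additional-duty order on 2577.25.28 targets Ileth, not Junador; it does not apply.
Duty = $319,167.48 × 2% = $6,383.35.
Total = $64,081.32 + $6,383.35 = $70,464.67.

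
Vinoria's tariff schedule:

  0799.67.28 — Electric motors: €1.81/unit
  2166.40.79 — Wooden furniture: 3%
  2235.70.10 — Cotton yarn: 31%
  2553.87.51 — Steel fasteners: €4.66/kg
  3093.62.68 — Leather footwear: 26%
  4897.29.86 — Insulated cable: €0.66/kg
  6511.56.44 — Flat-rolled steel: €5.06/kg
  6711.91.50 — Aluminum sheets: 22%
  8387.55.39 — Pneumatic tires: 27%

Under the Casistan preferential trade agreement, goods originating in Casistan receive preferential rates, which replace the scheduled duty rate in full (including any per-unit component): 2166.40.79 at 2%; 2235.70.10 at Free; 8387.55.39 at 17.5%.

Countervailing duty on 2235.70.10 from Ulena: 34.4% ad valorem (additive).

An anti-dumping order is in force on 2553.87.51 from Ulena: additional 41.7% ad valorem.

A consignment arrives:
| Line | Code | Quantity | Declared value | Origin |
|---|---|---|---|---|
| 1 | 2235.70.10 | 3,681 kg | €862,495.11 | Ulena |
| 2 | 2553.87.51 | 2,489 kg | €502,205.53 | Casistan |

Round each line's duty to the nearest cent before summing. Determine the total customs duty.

€575,670.54

Line 1 (2235.70.10, Ulena, 3,681 kg, €862,495.11):
Base rate for 2235.70.10 is 31%.
2235.70.10 has an FTA preferential rate, but origin Ulena is not Casistan; base rate stands.
Additional duty on 2235.70.10 from Ulena: +34.4%. Applied ad valorem rate: 31% + 34.4% = 65.4%.
Duty = €862,495.11 × 65.4% = €564,071.80.
Line 2 (2553.87.51, Casistan, 2,489 kg, €502,205.53):
Base rate for 2553.87.51 is €4.66/kg.
Origin Casistan is the FTA partner but 2553.87.51 is not on the preference list; base rate stands.
The additional-duty order on 2553.87.51 targets Ulena, not Casistan; it does not apply.
Duty = 2,489 × €4.66 = €11,598.74.
Total = €564,071.80 + €11,598.74 = €575,670.54.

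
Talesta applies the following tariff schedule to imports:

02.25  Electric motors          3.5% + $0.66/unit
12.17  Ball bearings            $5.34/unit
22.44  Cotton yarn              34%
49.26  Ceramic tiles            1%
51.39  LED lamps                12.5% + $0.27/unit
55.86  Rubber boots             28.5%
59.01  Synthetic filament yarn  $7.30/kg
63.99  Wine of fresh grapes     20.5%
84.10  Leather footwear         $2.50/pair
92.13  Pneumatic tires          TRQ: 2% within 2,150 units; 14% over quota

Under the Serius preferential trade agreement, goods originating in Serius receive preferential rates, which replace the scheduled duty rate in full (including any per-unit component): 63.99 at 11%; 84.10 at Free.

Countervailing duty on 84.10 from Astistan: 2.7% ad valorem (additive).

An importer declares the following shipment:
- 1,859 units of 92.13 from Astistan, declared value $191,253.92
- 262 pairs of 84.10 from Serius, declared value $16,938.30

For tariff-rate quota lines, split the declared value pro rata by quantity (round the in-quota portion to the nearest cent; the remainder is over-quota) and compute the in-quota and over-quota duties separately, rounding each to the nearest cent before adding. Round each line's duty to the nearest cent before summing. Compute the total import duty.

$3,825.08

Line 1 (92.13, Astistan, 1,859 units, $191,253.92):
Code 92.13 is under a tariff-rate quota (threshold 2,150 units). Quantity 1,859 units is within the quota, so the in-quota rate 2% applies to the full value.
Duty = $191,253.92 × 2% = $3,825.08.
Line 2 (84.10, Serius, 262 pairs, $16,938.30):
Base rate for 84.10 is $2.50/pair.
Origin Serius qualifies under the Talesta–Serius agreement and 84.10 is covered: preferential rate Free applies instead.
The additional-duty order on 84.10 targets Astistan, not Serius; it does not apply.
Duty = $16,938.30 × 0% = $0.00.
Total = $3,825.08 + $0.00 = $3,825.08.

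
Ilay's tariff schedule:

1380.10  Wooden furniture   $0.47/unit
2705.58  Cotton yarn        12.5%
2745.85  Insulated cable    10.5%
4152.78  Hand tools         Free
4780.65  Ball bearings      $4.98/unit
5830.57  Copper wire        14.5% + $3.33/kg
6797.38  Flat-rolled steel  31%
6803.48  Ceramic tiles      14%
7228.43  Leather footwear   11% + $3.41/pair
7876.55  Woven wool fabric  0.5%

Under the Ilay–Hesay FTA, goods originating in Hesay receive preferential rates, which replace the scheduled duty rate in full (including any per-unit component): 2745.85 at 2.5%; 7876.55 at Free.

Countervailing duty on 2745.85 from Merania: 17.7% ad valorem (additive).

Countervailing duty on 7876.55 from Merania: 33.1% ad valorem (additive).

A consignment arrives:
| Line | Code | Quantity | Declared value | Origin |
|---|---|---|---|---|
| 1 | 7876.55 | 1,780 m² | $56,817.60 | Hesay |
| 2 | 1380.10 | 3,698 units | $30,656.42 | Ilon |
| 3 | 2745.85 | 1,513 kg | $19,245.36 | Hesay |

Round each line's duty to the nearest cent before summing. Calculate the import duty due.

$2,219.19

Line 1 (7876.55, Hesay, 1,780 m², $56,817.60):
Base rate for 7876.55 is 0.5%.
Origin Hesay qualifies under the Ilay–Hesay agreement and 7876.55 is covered: preferential rate Free applies instead.
The additional-duty order on 7876.55 targets Merania, not Hesay; it does not apply.
Duty = $56,817.60 × 0% = $0.00.
Line 2 (1380.10, Ilon, 3,698 units, $30,656.42):
Base rate for 1380.10 is $0.47/unit.
Duty = 3,698 × $0.47 = $1,738.06.
Line 3 (2745.85, Hesay, 1,513 kg, $19,245.36):
Base rate for 2745.85 is 10.5%.
Origin Hesay qualifies under the Ilay–Hesay agreement and 2745.85 is covered: preferential rate 2.5% applies instead.
The additional-duty order on 2745.85 targets Merania, not Hesay; it does not apply.
Duty = $19,245.36 × 2.5% = $481.13.
Total = $0.00 + $1,738.06 + $481.13 = $2,219.19.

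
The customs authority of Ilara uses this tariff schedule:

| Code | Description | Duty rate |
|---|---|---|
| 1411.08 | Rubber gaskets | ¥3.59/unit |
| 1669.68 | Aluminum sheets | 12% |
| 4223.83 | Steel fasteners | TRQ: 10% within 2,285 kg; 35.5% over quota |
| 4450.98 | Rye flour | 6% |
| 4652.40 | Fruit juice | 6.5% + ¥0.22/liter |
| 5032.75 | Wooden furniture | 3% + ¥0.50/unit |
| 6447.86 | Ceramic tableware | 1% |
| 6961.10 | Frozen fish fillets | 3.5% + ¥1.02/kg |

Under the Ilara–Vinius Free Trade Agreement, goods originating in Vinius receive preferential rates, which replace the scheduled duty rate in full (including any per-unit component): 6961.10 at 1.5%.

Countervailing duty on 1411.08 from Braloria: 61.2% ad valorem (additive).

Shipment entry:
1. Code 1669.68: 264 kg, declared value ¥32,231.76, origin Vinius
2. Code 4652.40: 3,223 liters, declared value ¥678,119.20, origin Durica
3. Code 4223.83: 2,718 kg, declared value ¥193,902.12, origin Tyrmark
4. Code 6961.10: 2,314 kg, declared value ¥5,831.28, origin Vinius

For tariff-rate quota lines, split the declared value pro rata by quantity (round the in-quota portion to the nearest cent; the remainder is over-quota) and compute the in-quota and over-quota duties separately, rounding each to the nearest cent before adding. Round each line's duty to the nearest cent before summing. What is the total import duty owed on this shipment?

Line 1 (1669.68, Vinius, 264 kg, ¥32,231.76):
Base rate for 1669.68 is 12%.
Origin Vinius is the FTA partner but 1669.68 is not on the preference list; base rate stands.
Duty = ¥32,231.76 × 12% = ¥3,867.81.
Line 2 (4652.40, Durica, 3,223 liters, ¥678,119.20):
Base rate for 4652.40 is 6.5% + ¥0.22/liter.
Duty = ¥678,119.20 × 6.5% + 3,223 × ¥0.22 = ¥44,786.81.
Line 3 (4223.83, Tyrmark, 2,718 kg, ¥193,902.12):
Code 4223.83 is under a tariff-rate quota (threshold 2,285 kg). In-quota: 2,285 kg at 10%; over-quota: 433 kg at 35.5%.
Pro-rata value split: in-quota = ¥193,902.12 × 2,285/2,718 = ¥163,011.90; over-quota = ¥193,902.12 − ¥163,011.90 = ¥30,890.22.
In-quota duty = ¥163,011.90 × 10% = ¥16,301.19. Over-quota duty = ¥30,890.22 × 35.5% = ¥10,966.03.
Line duty = ¥16,301.19 + ¥10,966.03 = ¥27,267.22.
Line 4 (6961.10, Vinius, 2,314 kg, ¥5,831.28):
Base rate for 6961.10 is 3.5% + ¥1.02/kg.
Origin Vinius qualifies under the Ilara–Vinius agreement and 6961.10 is covered: preferential rate 1.5% applies instead.
Duty = ¥5,831.28 × 1.5% = ¥87.47.
Total = ¥3,867.81 + ¥44,786.81 + ¥27,267.22 + ¥87.47 = ¥76,009.31.

¥76,009.31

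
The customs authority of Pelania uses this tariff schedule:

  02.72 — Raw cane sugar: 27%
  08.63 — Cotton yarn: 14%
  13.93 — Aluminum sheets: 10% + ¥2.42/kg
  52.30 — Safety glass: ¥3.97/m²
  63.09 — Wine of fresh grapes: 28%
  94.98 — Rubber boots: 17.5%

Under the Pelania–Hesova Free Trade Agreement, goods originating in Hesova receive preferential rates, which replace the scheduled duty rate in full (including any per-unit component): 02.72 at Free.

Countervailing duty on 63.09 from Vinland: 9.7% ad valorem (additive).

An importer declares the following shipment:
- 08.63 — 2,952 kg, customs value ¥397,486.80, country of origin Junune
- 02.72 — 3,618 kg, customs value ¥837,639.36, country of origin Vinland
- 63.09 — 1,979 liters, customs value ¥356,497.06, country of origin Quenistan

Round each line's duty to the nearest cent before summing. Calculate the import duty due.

¥381,629.96

Line 1 (08.63, Junune, 2,952 kg, ¥397,486.80):
Base rate for 08.63 is 14%.
Duty = ¥397,486.80 × 14% = ¥55,648.15.
Line 2 (02.72, Vinland, 3,618 kg, ¥837,639.36):
Base rate for 02.72 is 27%.
02.72 has an FTA preferential rate, but origin Vinland is not Hesova; base rate stands.
Duty = ¥837,639.36 × 27% = ¥226,162.63.
Line 3 (63.09, Quenistan, 1,979 liters, ¥356,497.06):
Base rate for 63.09 is 28%.
The additional-duty order on 63.09 targets Vinland, not Quenistan; it does not apply.
Duty = ¥356,497.06 × 28% = ¥99,819.18.
Total = ¥55,648.15 + ¥226,162.63 + ¥99,819.18 = ¥381,629.96.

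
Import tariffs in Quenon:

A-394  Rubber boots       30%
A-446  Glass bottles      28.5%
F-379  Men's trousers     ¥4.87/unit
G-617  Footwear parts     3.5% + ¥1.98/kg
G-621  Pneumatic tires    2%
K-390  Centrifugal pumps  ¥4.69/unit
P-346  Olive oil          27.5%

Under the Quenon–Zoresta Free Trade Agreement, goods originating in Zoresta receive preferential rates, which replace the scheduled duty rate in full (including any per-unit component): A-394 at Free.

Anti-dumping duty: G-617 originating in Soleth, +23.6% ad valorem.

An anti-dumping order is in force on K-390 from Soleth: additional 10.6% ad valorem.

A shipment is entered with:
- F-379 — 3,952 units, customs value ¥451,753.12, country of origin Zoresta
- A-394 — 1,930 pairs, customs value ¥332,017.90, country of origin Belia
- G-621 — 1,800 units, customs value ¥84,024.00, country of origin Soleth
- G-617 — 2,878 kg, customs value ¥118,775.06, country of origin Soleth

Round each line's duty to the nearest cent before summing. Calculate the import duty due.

¥158,418.57

Line 1 (F-379, Zoresta, 3,952 units, ¥451,753.12):
Base rate for F-379 is ¥4.87/unit.
Origin Zoresta is the FTA partner but F-379 is not on the preference list; base rate stands.
Duty = 3,952 × ¥4.87 = ¥19,246.24.
Line 2 (A-394, Belia, 1,930 pairs, ¥332,017.90):
Base rate for A-394 is 30%.
A-394 has an FTA preferential rate, but origin Belia is not Zoresta; base rate stands.
Duty = ¥332,017.90 × 30% = ¥99,605.37.
Line 3 (G-621, Soleth, 1,800 units, ¥84,024.00):
Base rate for G-621 is 2%.
Duty = ¥84,024.00 × 2% = ¥1,680.48.
Line 4 (G-617, Soleth, 2,878 kg, ¥118,775.06):
Base rate for G-617 is 3.5% + ¥1.98/kg.
Additional duty on G-617 from Soleth: +23.6%. Applied ad valorem rate: 3.5% + 23.6% = 27.1%.
Duty = ¥118,775.06 × 27.1% + 2,878 × ¥1.98 = ¥37,886.48.
Total = ¥19,246.24 + ¥99,605.37 + ¥1,680.48 + ¥37,886.48 = ¥158,418.57.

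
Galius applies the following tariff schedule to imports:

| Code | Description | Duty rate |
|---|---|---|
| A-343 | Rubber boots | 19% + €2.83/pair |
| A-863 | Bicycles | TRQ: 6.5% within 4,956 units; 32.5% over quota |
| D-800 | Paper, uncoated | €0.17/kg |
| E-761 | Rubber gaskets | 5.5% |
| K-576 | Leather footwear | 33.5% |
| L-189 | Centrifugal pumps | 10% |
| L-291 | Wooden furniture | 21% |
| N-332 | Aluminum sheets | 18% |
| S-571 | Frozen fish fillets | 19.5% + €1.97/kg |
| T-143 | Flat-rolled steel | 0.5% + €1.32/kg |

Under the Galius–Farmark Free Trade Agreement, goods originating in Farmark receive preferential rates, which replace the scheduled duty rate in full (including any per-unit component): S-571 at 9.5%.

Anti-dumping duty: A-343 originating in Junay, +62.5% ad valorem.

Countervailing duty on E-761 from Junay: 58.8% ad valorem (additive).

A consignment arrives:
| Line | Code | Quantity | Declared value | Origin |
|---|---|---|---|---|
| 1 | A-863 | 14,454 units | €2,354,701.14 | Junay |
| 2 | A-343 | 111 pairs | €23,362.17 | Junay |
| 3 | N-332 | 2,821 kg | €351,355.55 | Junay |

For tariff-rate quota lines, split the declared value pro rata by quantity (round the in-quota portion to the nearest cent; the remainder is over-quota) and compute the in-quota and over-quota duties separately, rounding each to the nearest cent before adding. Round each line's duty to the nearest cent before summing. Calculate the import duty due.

Line 1 (A-863, Junay, 14,454 units, €2,354,701.14):
Code A-863 is under a tariff-rate quota (threshold 4,956 units). In-quota: 4,956 units at 6.5%; over-quota: 9,498 units at 32.5%.
Pro-rata value split: in-quota = €2,354,701.14 × 4,956/14,454 = €807,381.96; over-quota = €2,354,701.14 − €807,381.96 = €1,547,319.18.
In-quota duty = €807,381.96 × 6.5% = €52,479.83. Over-quota duty = €1,547,319.18 × 32.5% = €502,878.73.
Line duty = €52,479.83 + €502,878.73 = €555,358.56.
Line 2 (A-343, Junay, 111 pairs, €23,362.17):
Base rate for A-343 is 19% + €2.83/pair.
Additional duty on A-343 from Junay: +62.5%. Applied ad valorem rate: 19% + 62.5% = 81.5%.
Duty = €23,362.17 × 81.5% + 111 × €2.83 = €19,354.30.
Line 3 (N-332, Junay, 2,821 kg, €351,355.55):
Base rate for N-332 is 18%.
Duty = €351,355.55 × 18% = €63,244.00.
Total = €555,358.56 + €19,354.30 + €63,244.00 = €637,956.86.

€637,956.86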